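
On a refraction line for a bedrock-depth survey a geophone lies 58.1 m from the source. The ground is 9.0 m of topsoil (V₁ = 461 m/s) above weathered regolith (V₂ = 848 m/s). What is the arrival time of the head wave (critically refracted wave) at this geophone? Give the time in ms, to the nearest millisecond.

101 ms

θ_c = arcsin(V₁/V₂) = arcsin(461/848) = 32.93°, cos θ_c = 0.8393.
Intercept time tᵢ = 2h cos θ_c / V₁ = 2·9.0·0.8393/461 = 0.03277 s.
t = x/V₂ + tᵢ = 58.1/848 + 0.03277 = 0.10129 s.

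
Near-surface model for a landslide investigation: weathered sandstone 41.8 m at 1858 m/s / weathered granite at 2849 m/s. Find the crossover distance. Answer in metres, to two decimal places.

182.20 m

x_cross = 2h·√((V₂+V₁)/(V₂−V₁)).
(V₂+V₁)/(V₂−V₁) = (2849+1858)/(2849−1858) = 4.7497; √ = 2.1794.
x_cross = 2·41.8·2.1794 = 182.20 m.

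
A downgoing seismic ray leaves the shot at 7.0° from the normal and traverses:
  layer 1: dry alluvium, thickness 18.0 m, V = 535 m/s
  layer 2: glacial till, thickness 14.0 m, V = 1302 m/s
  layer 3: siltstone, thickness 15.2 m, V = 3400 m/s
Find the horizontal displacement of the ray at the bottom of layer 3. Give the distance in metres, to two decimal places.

Apply Snell's law at each interface; in layer i the horizontal offset is hᵢ·tan θᵢ.
Layer 1: θ = 7.00°; offset = 18.0·tan 7.00° = 2.2101 m.
Layer 2: sin θ = 1302·sin 7.0°/535 = 0.2966, θ = 17.25°; offset = 14.0·tan 17.25° = 4.3478 m.
Layer 3: sin θ = 3400·sin 7.0°/535 = 0.7745, θ = 50.76°; offset = 15.2·tan 50.76° = 18.6101 m.
Summing the layer offsets gives 25.1681 m.

25.17 m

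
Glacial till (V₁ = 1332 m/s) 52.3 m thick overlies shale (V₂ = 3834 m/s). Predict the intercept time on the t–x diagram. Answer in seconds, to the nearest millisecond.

0.074 s

tᵢ = 2h·√(V₂²−V₁²)/(V₁V₂).
√(V₂²−V₁²) = √(3834²−1332²) = 3595.2 m/s.
tᵢ = 2·52.3·3595.2/(1332·3834) = 0.07364 s.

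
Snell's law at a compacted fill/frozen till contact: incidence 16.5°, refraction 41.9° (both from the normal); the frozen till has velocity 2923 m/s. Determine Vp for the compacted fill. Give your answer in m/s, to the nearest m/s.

Snell's law: sin 16.5°/V₁ = sin 41.9°/V₂.
V₁ = V₂·sin 16.5°/sin 41.9° = 2923 × 0.4253 = 1243.09 m/s.

1243 m/s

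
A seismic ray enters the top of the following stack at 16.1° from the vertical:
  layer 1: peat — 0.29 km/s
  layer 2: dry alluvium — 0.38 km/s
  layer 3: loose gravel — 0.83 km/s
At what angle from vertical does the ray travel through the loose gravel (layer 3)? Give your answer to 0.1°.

Ray parameter p = sin 16.1° / 0.29 = 9.5626e-01 s/km.
sin θ_3 = p·V_3 = 9.5626e-01 × 0.83 = 0.7937.
θ_3 = arcsin 0.7937 = 52.53°.

52.5°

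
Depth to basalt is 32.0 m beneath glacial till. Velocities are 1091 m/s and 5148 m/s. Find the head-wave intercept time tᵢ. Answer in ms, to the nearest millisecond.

57 ms

θ_c = arcsin(V₁/V₂) = arcsin(1091/5148) = 12.24°; cos θ_c = 0.9773.
tᵢ = 2h·cos θ_c / V₁ = 2·32.0·0.9773 / 1091 = 0.05733 s.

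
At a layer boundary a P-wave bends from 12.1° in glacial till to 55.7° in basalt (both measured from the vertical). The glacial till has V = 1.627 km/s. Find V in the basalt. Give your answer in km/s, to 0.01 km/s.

6.41 km/s

Snell's law: sin 12.1°/V₁ = sin 55.7°/V₂.
V₂ = V₁·sin 55.7°/sin 12.1° = 1.627 × 3.9410 = 6.41 km/s.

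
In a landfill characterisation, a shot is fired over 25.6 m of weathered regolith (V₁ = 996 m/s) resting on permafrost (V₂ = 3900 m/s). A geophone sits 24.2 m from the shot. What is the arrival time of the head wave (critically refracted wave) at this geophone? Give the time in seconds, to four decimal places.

θ_c = arcsin(V₁/V₂) = arcsin(996/3900) = 14.80°, cos θ_c = 0.9668.
Intercept time tᵢ = 2h cos θ_c / V₁ = 2·25.6·0.9668/996 = 0.04970 s.
t = x/V₂ + tᵢ = 24.2/3900 + 0.04970 = 0.05591 s.

0.0559 s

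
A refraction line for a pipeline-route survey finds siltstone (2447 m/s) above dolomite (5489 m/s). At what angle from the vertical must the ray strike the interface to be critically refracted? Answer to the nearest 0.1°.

26.5°

Critical incidence: sin θ_c = V₁/V₂ = 2447/5489 = 0.4458.
θ_c = arcsin 0.4458 = 26.47°.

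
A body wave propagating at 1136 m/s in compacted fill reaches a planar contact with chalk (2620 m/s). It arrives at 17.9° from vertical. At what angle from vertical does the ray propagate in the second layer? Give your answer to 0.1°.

Snell's law: sin θ₂ = (V₂/V₁)·sin θ₁ = (2620/1136)·sin 17.9° = 0.7089.
θ₂ = arcsin 0.7089 = 45.14° from the normal.

45.1°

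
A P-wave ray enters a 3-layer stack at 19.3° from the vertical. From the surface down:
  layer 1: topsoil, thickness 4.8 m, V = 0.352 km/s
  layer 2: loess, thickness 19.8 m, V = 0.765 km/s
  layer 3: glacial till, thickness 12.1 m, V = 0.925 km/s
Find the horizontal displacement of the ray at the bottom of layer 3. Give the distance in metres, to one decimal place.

43.3 m

Apply Snell's law at each interface; in layer i the horizontal offset is hᵢ·tan θᵢ.
Layer 1: θ = 19.30°; offset = 4.8·tan 19.30° = 1.681 m.
Layer 2: sin θ = 0.765·sin 19.3°/0.352 = 0.7183, θ = 45.91°; offset = 19.8·tan 45.91° = 20.443 m.
Layer 3: sin θ = 0.925·sin 19.3°/0.352 = 0.8685, θ = 60.29°; offset = 12.1·tan 60.29° = 21.204 m.
Summing the layer offsets gives 43.328 m.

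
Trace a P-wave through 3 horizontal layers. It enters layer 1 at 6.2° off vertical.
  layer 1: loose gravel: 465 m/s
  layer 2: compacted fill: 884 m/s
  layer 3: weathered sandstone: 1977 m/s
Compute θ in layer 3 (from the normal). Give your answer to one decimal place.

Snell's law across each interface conserves sin θ / V, so sin θ_3 = V_3·sin θ₁/V₁.
sin θ_3 = 1977 × sin 6.2° / 465 = 0.4592.
θ_3 = arcsin 0.4592 = 27.33°.

27.3°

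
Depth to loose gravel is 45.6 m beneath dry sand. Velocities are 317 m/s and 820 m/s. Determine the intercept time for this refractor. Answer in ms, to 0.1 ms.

265.3 ms

θ_c = arcsin(V₁/V₂) = arcsin(317/820) = 22.74°; cos θ_c = 0.9223.
tᵢ = 2h·cos θ_c / V₁ = 2·45.6·0.9223 / 317 = 0.26533 s.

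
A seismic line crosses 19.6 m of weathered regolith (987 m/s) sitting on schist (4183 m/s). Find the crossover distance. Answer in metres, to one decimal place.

49.9 m

x_cross = 2h·√((V₂+V₁)/(V₂−V₁)).
(V₂+V₁)/(V₂−V₁) = (4183+987)/(4183−987) = 1.6176; √ = 1.2719.
x_cross = 2·19.6·1.2719 = 49.86 m.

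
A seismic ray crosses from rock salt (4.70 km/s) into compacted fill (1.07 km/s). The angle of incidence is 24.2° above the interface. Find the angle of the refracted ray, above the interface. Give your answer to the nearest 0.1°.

78.0°

Angle from the normal: 90° − 24.2° = 65.8°.
Snell's law: sin θ₂ = (V₂/V₁)·sin θ₁ = (1.07/4.70)·sin 65.8° = 0.2077.
θ₂ = arcsin 0.2077 = 11.98° from the normal.
From the interface: 90° − 11.98° = 78.02°.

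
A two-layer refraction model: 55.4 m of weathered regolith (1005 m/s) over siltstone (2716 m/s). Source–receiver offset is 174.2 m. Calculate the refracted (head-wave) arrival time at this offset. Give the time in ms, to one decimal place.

166.6 ms

t = x/V₂ + 2h·√(V₂²−V₁²)/(V₁V₂).
√(V₂²−V₁²) = √(2716²−1005²) = 2523.2 m/s; delay term = 2·55.4·2523.2/(1005·2716) = 0.10242 s.
t = 174.2/2716 + 0.10242 = 0.16656 s.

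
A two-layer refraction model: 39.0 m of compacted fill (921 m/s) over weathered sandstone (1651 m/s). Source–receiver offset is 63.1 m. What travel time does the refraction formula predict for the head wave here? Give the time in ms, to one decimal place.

t = x/V₂ + 2h·√(V₂²−V₁²)/(V₁V₂).
√(V₂²−V₁²) = √(1651²−921²) = 1370.2 m/s; delay term = 2·39.0·1370.2/(921·1651) = 0.07029 s.
t = 63.1/1651 + 0.07029 = 0.10851 s.

108.5 ms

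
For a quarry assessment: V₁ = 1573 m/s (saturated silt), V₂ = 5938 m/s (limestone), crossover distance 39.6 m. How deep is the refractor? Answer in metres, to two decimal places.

15.09 m

x_cross = 2h·√((V₂+V₁)/(V₂−V₁)) → h = x_cross / (2·√((V₂+V₁)/(V₂−V₁))).
√((V₂+V₁)/(V₂−V₁)) = √((5938+1573)/(5938−1573)) = 1.3118.
h = 39.6 / (2·1.3118) = 15.09 m.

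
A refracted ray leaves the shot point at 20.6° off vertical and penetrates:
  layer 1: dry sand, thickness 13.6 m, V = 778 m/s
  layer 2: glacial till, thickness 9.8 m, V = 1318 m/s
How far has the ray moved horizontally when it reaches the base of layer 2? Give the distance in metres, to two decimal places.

12.39 m

Apply Snell's law at each interface; in layer i the horizontal offset is hᵢ·tan θᵢ.
Layer 1: θ = 20.60°; offset = 13.6·tan 20.60° = 5.1119 m.
Layer 2: sin θ = 1318·sin 20.6°/778 = 0.5961, θ = 36.59°; offset = 9.8·tan 36.59° = 7.2748 m.
Summing the layer offsets gives 12.3867 m.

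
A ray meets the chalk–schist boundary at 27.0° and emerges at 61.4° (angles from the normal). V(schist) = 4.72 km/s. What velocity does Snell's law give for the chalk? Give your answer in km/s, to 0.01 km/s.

2.44 km/s

sin 27.0° = 0.4540; sin 61.4° = 0.8780.
V₁ = V₂·(sin θ₁/sin θ₂) = 4.72·(0.4540/0.8780) = 2.44 km/s.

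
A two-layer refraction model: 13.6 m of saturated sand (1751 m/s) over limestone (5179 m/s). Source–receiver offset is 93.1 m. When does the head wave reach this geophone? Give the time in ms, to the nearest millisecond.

33 ms

t = x/V₂ + 2h·√(V₂²−V₁²)/(V₁V₂).
√(V₂²−V₁²) = √(5179²−1751²) = 4874.0 m/s; delay term = 2·13.6·4874.0/(1751·5179) = 0.01462 s.
t = 93.1/5179 + 0.01462 = 0.03260 s.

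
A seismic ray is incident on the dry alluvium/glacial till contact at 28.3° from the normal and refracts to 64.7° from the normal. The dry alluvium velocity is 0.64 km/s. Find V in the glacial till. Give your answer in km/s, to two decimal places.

1.22 km/s

Snell's law: sin 28.3°/V₁ = sin 64.7°/V₂.
V₂ = V₁·sin 64.7°/sin 28.3° = 0.64 × 1.9070 = 1.22 km/s.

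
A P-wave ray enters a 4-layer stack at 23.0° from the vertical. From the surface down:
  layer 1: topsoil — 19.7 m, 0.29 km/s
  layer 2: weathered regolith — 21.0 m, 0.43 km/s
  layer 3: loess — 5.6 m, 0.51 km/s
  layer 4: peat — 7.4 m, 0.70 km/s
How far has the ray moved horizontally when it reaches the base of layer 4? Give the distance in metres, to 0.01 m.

Apply Snell's law at each interface; in layer i the horizontal offset is hᵢ·tan θᵢ.
Layer 1: θ = 23.00°; offset = 19.7·tan 23.00° = 8.3622 m.
Layer 2: sin θ = 0.43·sin 23.0°/0.29 = 0.5794, θ = 35.41°; offset = 21.0·tan 35.41° = 14.9270 m.
Layer 3: sin θ = 0.51·sin 23.0°/0.29 = 0.6871, θ = 43.40°; offset = 5.6·tan 43.40° = 5.2965 m.
Layer 4: sin θ = 0.70·sin 23.0°/0.29 = 0.9431, θ = 70.59°; offset = 7.4·tan 70.59° = 20.9976 m.
Summing the layer offsets gives 49.5833 m.

49.58 m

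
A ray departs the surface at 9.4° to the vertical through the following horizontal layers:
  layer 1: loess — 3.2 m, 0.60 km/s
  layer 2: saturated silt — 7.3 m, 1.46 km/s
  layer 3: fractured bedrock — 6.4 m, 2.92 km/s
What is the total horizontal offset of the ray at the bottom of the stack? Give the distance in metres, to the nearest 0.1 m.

12.1 m

Apply Snell's law at each interface; in layer i the horizontal offset is hᵢ·tan θᵢ.
Layer 1: θ = 9.40°; offset = 3.2·tan 9.40° = 0.530 m.
Layer 2: sin θ = 1.46·sin 9.4°/0.60 = 0.3974, θ = 23.42°; offset = 7.3·tan 23.42° = 3.162 m.
Layer 3: sin θ = 2.92·sin 9.4°/0.60 = 0.7949, θ = 52.64°; offset = 6.4·tan 52.64° = 8.383 m.
Summing the layer offsets gives 12.075 m.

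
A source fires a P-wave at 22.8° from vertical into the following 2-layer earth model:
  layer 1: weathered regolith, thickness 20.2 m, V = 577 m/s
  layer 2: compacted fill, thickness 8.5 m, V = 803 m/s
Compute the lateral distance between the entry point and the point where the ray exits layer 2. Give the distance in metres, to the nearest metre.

p = sin θ₁/V₁ = sin 22.8°/577 = 6.7160e-04 s/m is conserved through the stack.
Layer 1: θ = 22.80°; offset = 20.2·tan 22.80° = 8.491 m.
Layer 2: sin θ = p·803 = 0.5393 → θ = 32.64°; offset = 8.5·tan 32.64° = 5.443 m.
Total horizontal offset = 13.935 m.

14 m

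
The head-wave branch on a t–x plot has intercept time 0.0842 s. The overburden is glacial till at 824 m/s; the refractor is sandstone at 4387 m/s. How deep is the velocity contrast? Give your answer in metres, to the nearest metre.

h = tᵢ·V₁·V₂ / (2·√(V₂²−V₁²)).
√(V₂²−V₁²) = √(4387² − 824²) = 4308.9 m/s.
h = 0.0842 s × 824 × 4387 / (2 × 4308.9) = 35.32 m.

35 m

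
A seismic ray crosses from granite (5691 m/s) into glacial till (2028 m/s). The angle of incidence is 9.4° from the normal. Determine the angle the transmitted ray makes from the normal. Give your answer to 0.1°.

3.3°

sin θ₁/V₁ = sin θ₂/V₂ ⇒ sin θ₂ = 2028·sin 9.4°/5691 = 2028·0.1633/5691 = 0.0582.
θ₂ = sin⁻¹(0.0582) = 3.34° (from vertical).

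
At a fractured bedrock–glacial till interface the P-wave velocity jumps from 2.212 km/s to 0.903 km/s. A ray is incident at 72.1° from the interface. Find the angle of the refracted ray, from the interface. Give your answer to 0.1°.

Convert to the normal: θ₁ = 90° − 72.1° = 17.9°.
sin θ₁/V₁ = sin θ₂/V₂ ⇒ sin θ₂ = 0.903·sin 17.9°/2.212 = 0.903·0.3074/2.212 = 0.1255.
θ₂ = arcsin 0.1255 = 7.21° from the normal.
From the interface: 90° − 7.21° = 82.79°.

82.8°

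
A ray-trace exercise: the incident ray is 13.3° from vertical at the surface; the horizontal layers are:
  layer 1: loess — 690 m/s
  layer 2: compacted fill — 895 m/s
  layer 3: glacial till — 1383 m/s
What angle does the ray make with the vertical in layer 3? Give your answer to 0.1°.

27.5°

Snell's law across each interface conserves sin θ / V, so sin θ_3 = V_3·sin θ₁/V₁.
sin θ_3 = 1383 × sin 13.3° / 690 = 0.4611.
θ_3 = 27.46° from the vertical.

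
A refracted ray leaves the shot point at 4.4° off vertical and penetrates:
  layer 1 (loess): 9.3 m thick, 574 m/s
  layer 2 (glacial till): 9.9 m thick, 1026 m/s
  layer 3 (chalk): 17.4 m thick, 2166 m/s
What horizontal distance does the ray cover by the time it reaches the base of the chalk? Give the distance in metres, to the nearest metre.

7 m

Ray parameter p = sin 4.4° / 574 m/s = 1.3366e-04 s/m.
Layer 1: θ = 4.40°; offset = 9.3·tan 4.40° = 0.716 m.
Layer 2: sin θ = p·1026 = 0.1371 → θ = 7.88°; offset = 9.9·tan 7.88° = 1.371 m.
Layer 3: sin θ = p·2166 = 0.2895 → θ = 16.83°; offset = 17.4·tan 16.83° = 5.263 m.
Summing the layer offsets gives 7.349 m.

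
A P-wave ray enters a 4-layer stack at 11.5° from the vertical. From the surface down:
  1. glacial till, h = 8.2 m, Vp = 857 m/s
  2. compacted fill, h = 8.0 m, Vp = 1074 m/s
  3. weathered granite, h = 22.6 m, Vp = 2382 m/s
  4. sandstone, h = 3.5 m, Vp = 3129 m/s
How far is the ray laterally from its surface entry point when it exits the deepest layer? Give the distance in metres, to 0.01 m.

p = sin θ₁/V₁ = sin 11.5°/857 = 2.3263e-04 s/m is conserved through the stack.
Layer 1: θ = 11.50°; offset = 8.2·tan 11.50° = 1.6683 m.
Layer 2: sin θ = p·1074 = 0.2498 → θ = 14.47°; offset = 8.0·tan 14.47° = 2.0643 m.
Layer 3: sin θ = p·2382 = 0.5541 → θ = 33.65°; offset = 22.6·tan 33.65° = 15.0445 m.
Layer 4: sin θ = p·3129 = 0.7279 → θ = 46.71°; offset = 3.5·tan 46.71° = 3.7156 m.
Summing the layer offsets gives 22.4928 m.

22.49 m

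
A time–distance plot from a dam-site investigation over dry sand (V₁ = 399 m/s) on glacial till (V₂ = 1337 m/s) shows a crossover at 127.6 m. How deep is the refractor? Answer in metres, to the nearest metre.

47 m

h = (x_cross/2)·√((V₂−V₁)/(V₂+V₁)).
(V₂−V₁)/(V₂+V₁) = (1337−399)/(1337+399) = 0.5403; √ = 0.7351.
h = (127.6/2)·0.7351 = 46.90 m.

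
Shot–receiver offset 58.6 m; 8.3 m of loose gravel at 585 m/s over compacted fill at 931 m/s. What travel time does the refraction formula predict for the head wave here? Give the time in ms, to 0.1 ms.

θ_c = arcsin(V₁/V₂) = arcsin(585/931) = 38.93°, cos θ_c = 0.7779.
Intercept time tᵢ = 2h cos θ_c / V₁ = 2·8.3·0.7779/585 = 0.02207 s.
t = x/V₂ + tᵢ = 58.6/931 + 0.02207 = 0.08502 s.

85.0 ms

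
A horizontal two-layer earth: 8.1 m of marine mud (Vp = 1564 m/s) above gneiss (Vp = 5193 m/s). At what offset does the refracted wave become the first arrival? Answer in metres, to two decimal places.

x_cross = 2h·√((V₂+V₁)/(V₂−V₁)).
(V₂+V₁)/(V₂−V₁) = (5193+1564)/(5193−1564) = 1.8619; √ = 1.3645.
x_cross = 2·8.1·1.3645 = 22.11 m.

22.11 m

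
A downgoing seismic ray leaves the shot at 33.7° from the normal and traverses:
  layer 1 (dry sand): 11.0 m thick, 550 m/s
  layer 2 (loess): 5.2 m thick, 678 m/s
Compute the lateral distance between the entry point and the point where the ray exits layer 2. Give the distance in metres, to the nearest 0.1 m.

12.2 m

Apply Snell's law at each interface; in layer i the horizontal offset is hᵢ·tan θᵢ.
Layer 1: θ = 33.70°; offset = 11.0·tan 33.70° = 7.336 m.
Layer 2: sin θ = 678·sin 33.7°/550 = 0.6840, θ = 43.15°; offset = 5.2·tan 43.15° = 4.875 m.
Σ offsets = 12.211 m.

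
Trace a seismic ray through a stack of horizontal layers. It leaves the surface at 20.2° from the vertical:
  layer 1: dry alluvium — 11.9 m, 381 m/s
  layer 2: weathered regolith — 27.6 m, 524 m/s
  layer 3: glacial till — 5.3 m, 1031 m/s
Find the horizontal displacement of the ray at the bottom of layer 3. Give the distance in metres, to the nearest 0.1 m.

33.2 m

Apply Snell's law at each interface; in layer i the horizontal offset is hᵢ·tan θᵢ.
Layer 1: θ = 20.20°; offset = 11.9·tan 20.20° = 4.378 m.
Layer 2: sin θ = 524·sin 20.2°/381 = 0.4749, θ = 28.35°; offset = 27.6·tan 28.35° = 14.894 m.
Layer 3: sin θ = 1031·sin 20.2°/381 = 0.9344, θ = 69.13°; offset = 5.3·tan 69.13° = 13.901 m.
Total horizontal offset = 33.173 m.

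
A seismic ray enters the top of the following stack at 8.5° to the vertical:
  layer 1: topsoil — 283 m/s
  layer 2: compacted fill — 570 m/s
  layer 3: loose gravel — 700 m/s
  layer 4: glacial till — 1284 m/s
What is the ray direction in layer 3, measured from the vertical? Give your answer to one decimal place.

21.4°

Ray parameter p = sin 8.5° / 283 = 5.2229e-04 s/m.
sin θ_3 = p·V_3 = 5.2229e-04 × 700 = 0.3656.
θ_3 = 21.44° from the vertical.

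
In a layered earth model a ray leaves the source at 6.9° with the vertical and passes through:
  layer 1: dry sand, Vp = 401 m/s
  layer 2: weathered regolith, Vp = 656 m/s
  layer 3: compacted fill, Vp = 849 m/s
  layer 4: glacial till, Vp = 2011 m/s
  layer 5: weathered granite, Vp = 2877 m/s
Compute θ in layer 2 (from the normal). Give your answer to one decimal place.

Snell's law across each interface conserves sin θ / V, so sin θ_2 = V_2·sin θ₁/V₁.
sin θ_2 = 656 × sin 6.9° / 401 = 0.1965.
θ_2 = 11.33° from the vertical.

11.3°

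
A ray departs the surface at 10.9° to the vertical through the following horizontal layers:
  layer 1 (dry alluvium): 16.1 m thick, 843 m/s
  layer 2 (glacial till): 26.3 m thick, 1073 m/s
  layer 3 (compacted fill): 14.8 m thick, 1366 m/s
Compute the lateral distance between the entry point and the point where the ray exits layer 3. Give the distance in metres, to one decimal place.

14.4 m

Apply Snell's law at each interface; in layer i the horizontal offset is hᵢ·tan θᵢ.
Layer 1: θ = 10.90°; offset = 16.1·tan 10.90° = 3.100 m.
Layer 2: sin θ = 1073·sin 10.9°/843 = 0.2407, θ = 13.93°; offset = 26.3·tan 13.93° = 6.522 m.
Layer 3: sin θ = 1366·sin 10.9°/843 = 0.3064, θ = 17.84°; offset = 14.8·tan 17.84° = 4.764 m.
Σ offsets = 14.386 m.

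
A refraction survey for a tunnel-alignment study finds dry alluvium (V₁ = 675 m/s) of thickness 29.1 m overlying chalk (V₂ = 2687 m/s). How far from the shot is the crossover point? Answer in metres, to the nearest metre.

θ_c = arcsin(675/2687) = 14.55°, so cos θ_c = 0.9679 and tᵢ = 2h cos θ_c/V₁ = 0.0835 s.
At crossover x/V₁ = x/V₂ + tᵢ ⇒ x = tᵢ/(1/V₁ − 1/V₂) = 0.08346/(1.4815e-03 − 3.7216e-04) = 75.23 m.

75 m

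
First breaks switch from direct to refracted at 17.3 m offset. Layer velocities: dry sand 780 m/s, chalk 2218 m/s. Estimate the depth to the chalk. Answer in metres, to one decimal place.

x_cross = 2h·√((V₂+V₁)/(V₂−V₁)) → h = x_cross / (2·√((V₂+V₁)/(V₂−V₁))).
√((V₂+V₁)/(V₂−V₁)) = √((2218+780)/(2218−780)) = 1.4439.
h = 17.3 / (2·1.4439) = 5.99 m.

6.0 m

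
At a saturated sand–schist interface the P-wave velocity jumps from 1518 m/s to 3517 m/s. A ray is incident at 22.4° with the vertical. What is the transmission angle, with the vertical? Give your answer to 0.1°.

62.0°

sin θ₁/V₁ = sin θ₂/V₂ ⇒ sin θ₂ = 3517·sin 22.4°/1518 = 3517·0.3811/1518 = 0.8829.
θ₂ = sin⁻¹(0.8829) = 61.99° (from vertical).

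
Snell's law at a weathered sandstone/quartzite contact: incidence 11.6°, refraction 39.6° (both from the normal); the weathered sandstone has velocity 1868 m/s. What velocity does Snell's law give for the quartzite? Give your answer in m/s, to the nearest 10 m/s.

5920 m/s

Snell's law: sin 11.6°/V₁ = sin 39.6°/V₂.
V₂ = V₁·sin 39.6°/sin 11.6° = 1868 × 3.1700 = 5921.62 m/s.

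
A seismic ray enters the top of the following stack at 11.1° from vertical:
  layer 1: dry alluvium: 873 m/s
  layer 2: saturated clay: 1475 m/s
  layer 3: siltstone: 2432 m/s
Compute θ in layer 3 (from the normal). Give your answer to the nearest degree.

Snell's law across each interface conserves sin θ / V, so sin θ_3 = V_3·sin θ₁/V₁.
sin θ_3 = 2432 × sin 11.1° / 873 = 0.5363.
θ_3 = arcsin 0.5363 = 32.43°.

32°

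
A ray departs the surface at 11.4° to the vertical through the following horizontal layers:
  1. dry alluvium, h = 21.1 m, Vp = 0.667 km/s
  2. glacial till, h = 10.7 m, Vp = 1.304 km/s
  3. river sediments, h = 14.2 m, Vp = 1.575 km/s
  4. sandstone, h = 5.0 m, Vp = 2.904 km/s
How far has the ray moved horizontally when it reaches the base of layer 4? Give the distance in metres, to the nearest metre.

25 m

p = sin θ₁/V₁ = sin 11.4°/0.667 = 2.9634e-01 s/km is conserved through the stack.
Layer 1: θ = 11.40°; offset = 21.1·tan 11.40° = 4.255 m.
Layer 2: sin θ = p·1.304 = 0.3864 → θ = 22.73°; offset = 10.7·tan 22.73° = 4.483 m.
Layer 3: sin θ = p·1.575 = 0.4667 → θ = 27.82°; offset = 14.2·tan 27.82° = 7.494 m.
Layer 4: sin θ = p·2.904 = 0.8606 → θ = 59.38°; offset = 5.0·tan 59.38° = 8.448 m.
Summing the layer offsets gives 24.679 m.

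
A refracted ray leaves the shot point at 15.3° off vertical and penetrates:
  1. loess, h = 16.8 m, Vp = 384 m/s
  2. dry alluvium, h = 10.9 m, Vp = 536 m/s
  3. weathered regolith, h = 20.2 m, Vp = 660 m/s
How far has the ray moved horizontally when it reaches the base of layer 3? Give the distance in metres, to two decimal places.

Apply Snell's law at each interface; in layer i the horizontal offset is hᵢ·tan θᵢ.
Layer 1: θ = 15.30°; offset = 16.8·tan 15.30° = 4.5960 m.
Layer 2: sin θ = 536·sin 15.3°/384 = 0.3683, θ = 21.61°; offset = 10.9·tan 21.61° = 4.3183 m.
Layer 3: sin θ = 660·sin 15.3°/384 = 0.4535, θ = 26.97°; offset = 20.2·tan 26.97° = 10.2793 m.
Σ offsets = 19.1936 m.

19.19 m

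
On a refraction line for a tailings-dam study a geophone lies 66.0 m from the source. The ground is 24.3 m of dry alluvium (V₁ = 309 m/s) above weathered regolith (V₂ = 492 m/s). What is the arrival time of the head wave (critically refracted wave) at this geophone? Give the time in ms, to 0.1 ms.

256.5 ms

t = x/V₂ + 2h·√(V₂²−V₁²)/(V₁V₂).
√(V₂²−V₁²) = √(492²−309²) = 382.9 m/s; delay term = 2·24.3·382.9/(309·492) = 0.12239 s.
t = 66.0/492 + 0.12239 = 0.25654 s.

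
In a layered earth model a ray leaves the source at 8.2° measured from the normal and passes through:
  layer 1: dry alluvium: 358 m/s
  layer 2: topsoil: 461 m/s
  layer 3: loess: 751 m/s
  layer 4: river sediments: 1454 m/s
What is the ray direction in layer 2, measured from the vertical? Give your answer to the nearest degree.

11°

Snell's law across each interface conserves sin θ / V, so sin θ_2 = V_2·sin θ₁/V₁.
sin θ_2 = 461 × sin 8.2° / 358 = 0.1837.
θ_2 = 10.58° from the vertical.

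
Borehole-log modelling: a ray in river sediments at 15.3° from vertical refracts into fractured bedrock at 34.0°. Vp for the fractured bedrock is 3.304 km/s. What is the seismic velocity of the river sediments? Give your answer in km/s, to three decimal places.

sin 15.3° = 0.2639; sin 34.0° = 0.5592.
V₁ = V₂·(sin θ₁/sin θ₂) = 3.304·(0.2639/0.5592) = 1.559 km/s.

1.559 km/s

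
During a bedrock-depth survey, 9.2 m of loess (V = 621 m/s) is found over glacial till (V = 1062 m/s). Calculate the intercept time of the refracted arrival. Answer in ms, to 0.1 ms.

θ_c = arcsin(V₁/V₂) = arcsin(621/1062) = 35.79°; cos θ_c = 0.8112.
tᵢ = 2h·cos θ_c / V₁ = 2·9.2·0.8112 / 621 = 0.02404 s.

24.0 ms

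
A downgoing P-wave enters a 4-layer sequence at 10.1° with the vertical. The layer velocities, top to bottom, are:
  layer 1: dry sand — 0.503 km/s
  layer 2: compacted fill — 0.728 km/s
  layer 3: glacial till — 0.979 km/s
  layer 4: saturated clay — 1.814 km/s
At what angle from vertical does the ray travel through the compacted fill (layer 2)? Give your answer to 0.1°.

Snell's law across each interface conserves sin θ / V, so sin θ_2 = V_2·sin θ₁/V₁.
sin θ_2 = 0.728 × sin 10.1° / 0.503 = 0.2538.
θ_2 = 14.70° from the vertical.

14.7°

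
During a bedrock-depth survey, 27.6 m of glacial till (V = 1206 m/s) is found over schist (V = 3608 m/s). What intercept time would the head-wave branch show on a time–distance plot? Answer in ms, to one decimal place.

43.1 ms

θ_c = arcsin(V₁/V₂) = arcsin(1206/3608) = 19.53°; cos θ_c = 0.9425.
tᵢ = 2h·cos θ_c / V₁ = 2·27.6·0.9425 / 1206 = 0.04314 s.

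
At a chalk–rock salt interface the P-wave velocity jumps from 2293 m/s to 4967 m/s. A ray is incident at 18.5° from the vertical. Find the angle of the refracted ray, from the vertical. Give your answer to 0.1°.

43.4°

Snell's law: sin θ₂ = (V₂/V₁)·sin θ₁ = (4967/2293)·sin 18.5° = 0.6873.
θ₂ = arcsin 0.6873 = 43.42° from the normal.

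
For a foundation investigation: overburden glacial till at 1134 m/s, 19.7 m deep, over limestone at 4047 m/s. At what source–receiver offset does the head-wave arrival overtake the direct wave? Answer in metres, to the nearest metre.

53 m

θ_c = arcsin(1134/4047) = 16.27°, so cos θ_c = 0.9599 and tᵢ = 2h cos θ_c/V₁ = 0.0334 s.
At crossover x/V₁ = x/V₂ + tᵢ ⇒ x = tᵢ/(1/V₁ − 1/V₂) = 0.03335/(8.8183e-04 − 2.4710e-04) = 52.55 m.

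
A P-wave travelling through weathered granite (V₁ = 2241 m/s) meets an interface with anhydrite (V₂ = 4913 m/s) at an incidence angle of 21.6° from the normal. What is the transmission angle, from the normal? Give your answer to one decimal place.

53.8°

Snell's law: sin θ₂ = (V₂/V₁)·sin θ₁ = (4913/2241)·sin 21.6° = 0.8070.
θ₂ = sin⁻¹(0.8070) = 53.81° (from vertical).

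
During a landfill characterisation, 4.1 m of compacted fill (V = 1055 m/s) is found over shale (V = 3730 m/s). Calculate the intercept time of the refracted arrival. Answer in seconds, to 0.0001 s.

0.0075 s

tᵢ = 2h·√(V₂²−V₁²)/(V₁V₂).
√(V₂²−V₁²) = √(3730²−1055²) = 3577.7 m/s.
tᵢ = 2·4.1·3577.7/(1055·3730) = 0.00746 s.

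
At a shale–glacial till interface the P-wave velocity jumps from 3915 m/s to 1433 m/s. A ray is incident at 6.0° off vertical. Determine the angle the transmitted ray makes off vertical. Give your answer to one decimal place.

2.2°

Snell's law: sin θ₂ = (V₂/V₁)·sin θ₁ = (1433/3915)·sin 6.0° = 0.0383.
θ₂ = sin⁻¹(0.0383) = 2.19° (from vertical).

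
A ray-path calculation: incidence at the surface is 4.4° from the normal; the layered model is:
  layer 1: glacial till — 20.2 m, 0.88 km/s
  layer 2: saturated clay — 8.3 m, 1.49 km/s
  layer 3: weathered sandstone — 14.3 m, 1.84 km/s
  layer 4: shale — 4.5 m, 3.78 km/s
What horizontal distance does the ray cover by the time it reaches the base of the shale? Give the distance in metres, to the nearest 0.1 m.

6.5 m

Ray parameter p = sin 4.4° / 0.88 km/s = 8.7181e-02 s/km.
Layer 1: θ = 4.40°; offset = 20.2·tan 4.40° = 1.554 m.
Layer 2: sin θ = p·1.49 = 0.1299 → θ = 7.46°; offset = 8.3·tan 7.46° = 1.087 m.
Layer 3: sin θ = p·1.84 = 0.1604 → θ = 9.23°; offset = 14.3·tan 9.23° = 2.324 m.
Layer 4: sin θ = p·3.78 = 0.3295 → θ = 19.24°; offset = 4.5·tan 19.24° = 1.571 m.
Σ offsets = 6.536 m.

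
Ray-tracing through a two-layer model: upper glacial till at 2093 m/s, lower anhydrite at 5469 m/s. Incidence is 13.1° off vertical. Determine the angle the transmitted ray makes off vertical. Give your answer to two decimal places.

36.32°

sin θ₁/V₁ = sin θ₂/V₂ ⇒ sin θ₂ = 5469·sin 13.1°/2093 = 5469·0.2267/2093 = 0.5922.
θ₂ = arcsin 0.5922 = 36.32° from the normal.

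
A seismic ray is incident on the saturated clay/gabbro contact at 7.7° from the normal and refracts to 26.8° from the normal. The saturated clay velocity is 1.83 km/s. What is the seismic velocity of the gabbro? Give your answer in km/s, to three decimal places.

6.158 km/s

Snell's law: sin 7.7°/V₁ = sin 26.8°/V₂.
V₂ = V₁·sin 26.8°/sin 7.7° = 1.83 × 3.3651 = 6.158 km/s.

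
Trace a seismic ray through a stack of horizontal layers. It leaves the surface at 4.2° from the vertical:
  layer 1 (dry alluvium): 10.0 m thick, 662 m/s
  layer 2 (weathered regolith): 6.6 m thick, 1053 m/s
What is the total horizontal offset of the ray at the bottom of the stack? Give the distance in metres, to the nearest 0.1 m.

1.5 m

Ray parameter p = sin 4.2° / 662 m/s = 1.1063e-04 s/m.
Layer 1: θ = 4.20°; offset = 10.0·tan 4.20° = 0.734 m.
Layer 2: sin θ = p·1053 = 0.1165 → θ = 6.69°; offset = 6.6·tan 6.69° = 0.774 m.
Σ offsets = 1.508 m.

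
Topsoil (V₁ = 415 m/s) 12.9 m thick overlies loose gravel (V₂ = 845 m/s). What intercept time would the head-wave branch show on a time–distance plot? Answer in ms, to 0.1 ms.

54.2 ms

tᵢ = 2h·√(V₂²−V₁²)/(V₁V₂).
√(V₂²−V₁²) = √(845²−415²) = 736.1 m/s.
tᵢ = 2·12.9·736.1/(415·845) = 0.05415 s.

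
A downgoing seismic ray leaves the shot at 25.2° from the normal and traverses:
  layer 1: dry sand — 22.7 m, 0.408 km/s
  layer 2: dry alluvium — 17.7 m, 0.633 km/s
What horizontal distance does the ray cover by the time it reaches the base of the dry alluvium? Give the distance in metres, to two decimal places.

26.26 m

p = sin θ₁/V₁ = sin 25.2°/0.408 = 1.0436e+00 s/km is conserved through the stack.
Layer 1: θ = 25.20°; offset = 22.7·tan 25.20° = 10.6818 m.
Layer 2: sin θ = p·0.633 = 0.6606 → θ = 41.34°; offset = 17.7·tan 41.34° = 15.5742 m.
Total horizontal offset = 26.2560 m.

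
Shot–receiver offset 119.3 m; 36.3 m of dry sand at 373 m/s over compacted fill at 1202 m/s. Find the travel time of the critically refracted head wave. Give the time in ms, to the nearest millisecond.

284 ms

t = x/V₂ + 2h·√(V₂²−V₁²)/(V₁V₂).
√(V₂²−V₁²) = √(1202²−373²) = 1142.7 m/s; delay term = 2·36.3·1142.7/(373·1202) = 0.18503 s.
t = 119.3/1202 + 0.18503 = 0.28428 s.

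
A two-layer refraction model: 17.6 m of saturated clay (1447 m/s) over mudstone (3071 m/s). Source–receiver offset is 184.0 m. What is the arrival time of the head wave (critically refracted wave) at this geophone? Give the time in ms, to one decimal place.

t = x/V₂ + 2h·√(V₂²−V₁²)/(V₁V₂).
√(V₂²−V₁²) = √(3071²−1447²) = 2708.7 m/s; delay term = 2·17.6·2708.7/(1447·3071) = 0.02146 s.
t = 184.0/3071 + 0.02146 = 0.08137 s.

81.4 ms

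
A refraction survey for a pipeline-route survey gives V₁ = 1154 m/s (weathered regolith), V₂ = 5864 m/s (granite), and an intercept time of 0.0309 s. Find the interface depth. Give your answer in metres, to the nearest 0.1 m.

h = tᵢ·V₁·V₂ / (2·√(V₂²−V₁²)).
√(V₂²−V₁²) = √(5864² − 1154²) = 5749.3 m/s.
h = 0.0309 s × 1154 × 5864 / (2 × 5749.3) = 18.18 m.

18.2 m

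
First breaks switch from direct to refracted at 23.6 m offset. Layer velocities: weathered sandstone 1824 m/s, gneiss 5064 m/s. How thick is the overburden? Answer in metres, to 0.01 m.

8.09 m

x_cross = 2h·√((V₂+V₁)/(V₂−V₁)) → h = x_cross / (2·√((V₂+V₁)/(V₂−V₁))).
√((V₂+V₁)/(V₂−V₁)) = √((5064+1824)/(5064−1824)) = 1.4581.
h = 23.6 / (2·1.4581) = 8.09 m.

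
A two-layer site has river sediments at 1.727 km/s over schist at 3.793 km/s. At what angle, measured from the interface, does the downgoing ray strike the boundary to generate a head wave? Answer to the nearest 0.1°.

62.9°

At critical incidence the refracted ray runs along the interface (θ₂ = 90°), so sin θ_c = V₁/V₂.
θ_c = arcsin(1.727/3.793) = arcsin 0.4553 = 27.09°.
Measured from the interface: 90° − 27.09° = 62.91°.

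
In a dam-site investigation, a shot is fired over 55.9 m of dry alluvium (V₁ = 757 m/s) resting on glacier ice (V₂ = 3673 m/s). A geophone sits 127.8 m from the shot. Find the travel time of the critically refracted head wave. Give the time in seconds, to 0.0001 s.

0.1793 s

t = x/V₂ + 2h·√(V₂²−V₁²)/(V₁V₂).
√(V₂²−V₁²) = √(3673²−757²) = 3594.1 m/s; delay term = 2·55.9·3594.1/(757·3673) = 0.14452 s.
t = 127.8/3673 + 0.14452 = 0.17931 s.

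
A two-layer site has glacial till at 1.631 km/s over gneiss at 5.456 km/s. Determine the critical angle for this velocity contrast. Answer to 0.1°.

17.4°

Critical incidence: sin θ_c = V₁/V₂ = 1.631/5.456 = 0.2989.
θ_c = arcsin 0.2989 = 17.39°.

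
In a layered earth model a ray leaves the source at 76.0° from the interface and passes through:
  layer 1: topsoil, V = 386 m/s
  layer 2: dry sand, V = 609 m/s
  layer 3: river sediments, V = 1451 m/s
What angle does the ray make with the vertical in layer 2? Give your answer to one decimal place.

22.4°

From the normal: θ₁ = 90° − 76.0° = 14.0°.
Snell's law across each interface conserves sin θ / V, so sin θ_2 = V_2·sin θ₁/V₁.
sin θ_2 = 609 × sin 14.0° / 386 = 0.3817.
θ_2 = arcsin 0.3817 = 22.44°.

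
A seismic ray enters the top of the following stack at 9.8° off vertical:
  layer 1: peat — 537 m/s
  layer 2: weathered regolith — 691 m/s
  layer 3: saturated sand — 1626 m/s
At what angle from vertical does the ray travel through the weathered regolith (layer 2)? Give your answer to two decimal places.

Ray parameter p = sin 9.8° / 537 = 3.1696e-04 s/m.
sin θ_2 = p·V_2 = 3.1696e-04 × 691 = 0.2190.
θ_2 = arcsin 0.2190 = 12.65°.

12.65°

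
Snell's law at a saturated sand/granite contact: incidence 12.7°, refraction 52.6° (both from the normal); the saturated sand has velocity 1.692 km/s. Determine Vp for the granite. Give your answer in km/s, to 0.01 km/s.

sin 12.7° = 0.2198; sin 52.6° = 0.7944.
V₂ = V₁·(sin θ₂/sin θ₁) = 1.692·(0.7944/0.2198) = 6.11 km/s.

6.11 km/s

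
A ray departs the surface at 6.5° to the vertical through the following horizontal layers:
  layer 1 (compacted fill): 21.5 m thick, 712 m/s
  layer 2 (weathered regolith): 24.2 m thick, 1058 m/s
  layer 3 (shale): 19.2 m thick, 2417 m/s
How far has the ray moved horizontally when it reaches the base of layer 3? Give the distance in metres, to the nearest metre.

Apply Snell's law at each interface; in layer i the horizontal offset is hᵢ·tan θᵢ.
Layer 1: θ = 6.50°; offset = 21.5·tan 6.50° = 2.450 m.
Layer 2: sin θ = 1058·sin 6.5°/712 = 0.1682, θ = 9.68°; offset = 24.2·tan 9.68° = 4.130 m.
Layer 3: sin θ = 2417·sin 6.5°/712 = 0.3843, θ = 22.60°; offset = 19.2·tan 22.60° = 7.992 m.
Summing the layer offsets gives 14.571 m.

15 m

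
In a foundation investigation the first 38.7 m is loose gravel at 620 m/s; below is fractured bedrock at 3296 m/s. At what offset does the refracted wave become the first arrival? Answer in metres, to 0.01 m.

x_cross = 2h·√((V₂+V₁)/(V₂−V₁)).
(V₂+V₁)/(V₂−V₁) = (3296+620)/(3296−620) = 1.4634; √ = 1.2097.
x_cross = 2·38.7·1.2097 = 93.63 m.

93.63 m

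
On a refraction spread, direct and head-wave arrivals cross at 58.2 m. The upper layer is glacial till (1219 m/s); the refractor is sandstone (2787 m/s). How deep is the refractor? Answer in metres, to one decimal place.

18.2 m

h = (x_cross/2)·√((V₂−V₁)/(V₂+V₁)).
(V₂−V₁)/(V₂+V₁) = (2787−1219)/(2787+1219) = 0.3914; √ = 0.6256.
h = (58.2/2)·0.6256 = 18.21 m.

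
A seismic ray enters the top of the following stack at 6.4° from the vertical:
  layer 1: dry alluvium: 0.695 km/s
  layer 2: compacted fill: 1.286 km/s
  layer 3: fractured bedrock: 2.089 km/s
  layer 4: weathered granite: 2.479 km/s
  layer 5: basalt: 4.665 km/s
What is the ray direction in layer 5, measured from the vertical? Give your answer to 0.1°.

Ray parameter p = sin 6.4° / 0.695 = 1.6039e-01 s/km.
sin θ_5 = p·V_5 = 1.6039e-01 × 4.665 = 0.7482.
θ_5 = arcsin 0.7482 = 48.44°.

48.4°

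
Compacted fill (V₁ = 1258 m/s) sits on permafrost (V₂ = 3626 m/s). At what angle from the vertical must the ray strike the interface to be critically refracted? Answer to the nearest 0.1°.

20.3°

At critical incidence the refracted ray runs along the interface (θ₂ = 90°), so sin θ_c = V₁/V₂.
θ_c = arcsin(1258/3626) = arcsin 0.3469 = 20.30°.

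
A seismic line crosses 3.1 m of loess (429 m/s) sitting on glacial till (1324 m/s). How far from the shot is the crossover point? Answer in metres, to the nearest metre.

x_cross = 2h·√((V₂+V₁)/(V₂−V₁)).
(V₂+V₁)/(V₂−V₁) = (1324+429)/(1324−429) = 1.9587; √ = 1.3995.
x_cross = 2·3.1·1.3995 = 8.68 m.

9 m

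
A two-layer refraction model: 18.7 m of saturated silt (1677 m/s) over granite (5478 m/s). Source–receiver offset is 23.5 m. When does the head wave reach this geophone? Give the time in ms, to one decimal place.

θ_c = arcsin(V₁/V₂) = arcsin(1677/5478) = 17.83°, cos θ_c = 0.9520.
Intercept time tᵢ = 2h cos θ_c / V₁ = 2·18.7·0.9520/1677 = 0.02123 s.
t = x/V₂ + tᵢ = 23.5/5478 + 0.02123 = 0.02552 s.

25.5 ms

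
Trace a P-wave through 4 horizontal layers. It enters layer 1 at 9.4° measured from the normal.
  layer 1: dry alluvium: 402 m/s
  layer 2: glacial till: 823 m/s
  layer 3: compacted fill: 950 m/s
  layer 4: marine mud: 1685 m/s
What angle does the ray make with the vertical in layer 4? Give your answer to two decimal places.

43.20°

Snell's law across each interface conserves sin θ / V, so sin θ_4 = V_4·sin θ₁/V₁.
sin θ_4 = 1685 × sin 9.4° / 402 = 0.6846.
θ_4 = arcsin 0.6846 = 43.20°.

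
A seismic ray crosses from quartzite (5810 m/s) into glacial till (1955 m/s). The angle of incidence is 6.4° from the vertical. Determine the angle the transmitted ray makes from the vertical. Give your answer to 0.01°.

2.15°

sin θ₁/V₁ = sin θ₂/V₂ ⇒ sin θ₂ = 1955·sin 6.4°/5810 = 1955·0.1115/5810 = 0.0375.
θ₂ = arcsin 0.0375 = 2.15° from the normal.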